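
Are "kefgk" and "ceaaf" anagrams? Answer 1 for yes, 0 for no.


Strings: "kefgk", "ceaaf"
Sorted first:  efgkk
Sorted second: aacef
Differ at position 0: 'e' vs 'a' => not anagrams

0


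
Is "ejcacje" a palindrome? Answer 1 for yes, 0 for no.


Input: ejcacje
Reversed: ejcacje
  Compare pos 0 ('e') with pos 6 ('e'): match
  Compare pos 1 ('j') with pos 5 ('j'): match
  Compare pos 2 ('c') with pos 4 ('c'): match
Result: palindrome

1


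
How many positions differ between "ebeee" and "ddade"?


Comparing "ebeee" and "ddade" position by position:
  Position 0: 'e' vs 'd' => DIFFER
  Position 1: 'b' vs 'd' => DIFFER
  Position 2: 'e' vs 'a' => DIFFER
  Position 3: 'e' vs 'd' => DIFFER
  Position 4: 'e' vs 'e' => same
Positions that differ: 4

4


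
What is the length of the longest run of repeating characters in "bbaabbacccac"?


Input: "bbaabbacccac"
Scanning for longest run:
  Position 1 ('b'): continues run of 'b', length=2
  Position 2 ('a'): new char, reset run to 1
  Position 3 ('a'): continues run of 'a', length=2
  Position 4 ('b'): new char, reset run to 1
  Position 5 ('b'): continues run of 'b', length=2
  Position 6 ('a'): new char, reset run to 1
  Position 7 ('c'): new char, reset run to 1
  Position 8 ('c'): continues run of 'c', length=2
  Position 9 ('c'): continues run of 'c', length=3
  Position 10 ('a'): new char, reset run to 1
  Position 11 ('c'): new char, reset run to 1
Longest run: 'c' with length 3

3


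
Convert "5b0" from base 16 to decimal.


Input: "5b0" in base 16
Positional expansion:
  Digit '5' (value 5) x 16^2 = 1280
  Digit 'b' (value 11) x 16^1 = 176
  Digit '0' (value 0) x 16^0 = 0
Sum = 1456

1456


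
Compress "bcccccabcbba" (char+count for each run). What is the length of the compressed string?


Input: bcccccabcbba
Runs:
  'b' x 1 => "b1"
  'c' x 5 => "c5"
  'a' x 1 => "a1"
  'b' x 1 => "b1"
  'c' x 1 => "c1"
  'b' x 2 => "b2"
  'a' x 1 => "a1"
Compressed: "b1c5a1b1c1b2a1"
Compressed length: 14

14


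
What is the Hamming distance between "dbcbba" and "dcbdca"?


Comparing "dbcbba" and "dcbdca" position by position:
  Position 0: 'd' vs 'd' => same
  Position 1: 'b' vs 'c' => differ
  Position 2: 'c' vs 'b' => differ
  Position 3: 'b' vs 'd' => differ
  Position 4: 'b' vs 'c' => differ
  Position 5: 'a' vs 'a' => same
Total differences (Hamming distance): 4

4


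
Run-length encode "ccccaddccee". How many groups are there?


Input: ccccaddccee
Scanning for consecutive runs:
  Group 1: 'c' x 4 (positions 0-3)
  Group 2: 'a' x 1 (positions 4-4)
  Group 3: 'd' x 2 (positions 5-6)
  Group 4: 'c' x 2 (positions 7-8)
  Group 5: 'e' x 2 (positions 9-10)
Total groups: 5

5


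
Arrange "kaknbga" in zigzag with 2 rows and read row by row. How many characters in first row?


Zigzag "kaknbga" into 2 rows:
Placing characters:
  'k' => row 0
  'a' => row 1
  'k' => row 0
  'n' => row 1
  'b' => row 0
  'g' => row 1
  'a' => row 0
Rows:
  Row 0: "kkba"
  Row 1: "ang"
First row length: 4

4


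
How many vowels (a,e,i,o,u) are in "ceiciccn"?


Input: ceiciccn
Checking each character:
  'c' at position 0: consonant
  'e' at position 1: vowel (running total: 1)
  'i' at position 2: vowel (running total: 2)
  'c' at position 3: consonant
  'i' at position 4: vowel (running total: 3)
  'c' at position 5: consonant
  'c' at position 6: consonant
  'n' at position 7: consonant
Total vowels: 3

3


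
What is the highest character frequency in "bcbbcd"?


Input: bcbbcd
Character counts:
  'b': 3
  'c': 2
  'd': 1
Maximum frequency: 3

3


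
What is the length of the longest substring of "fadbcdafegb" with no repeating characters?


Input: "fadbcdafegb"
Sliding window (track last position of each char):
  Position 0 ('f'): window [0,0] length 1 -- new best
  Position 1 ('a'): window [0,1] length 2 -- new best
  Position 2 ('d'): window [0,2] length 3 -- new best
  Position 3 ('b'): window [0,3] length 4 -- new best
  Position 4 ('c'): window [0,4] length 5 -- new best
  Position 5 ('d'): repeat (last at 2), move window start to 3
  Position 5 ('d'): window [3,5] length 3
  Position 6 ('a'): window [3,6] length 4
  Position 7 ('f'): window [3,7] length 5
  Position 8 ('e'): window [3,8] length 6 -- new best
  Position 9 ('g'): window [3,9] length 7 -- new best
  Position 10 ('b'): repeat (last at 3), move window start to 4
  Position 10 ('b'): window [4,10] length 7
Longest substring with no repeats: "bcdafeg" with length 7

7


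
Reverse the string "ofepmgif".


Input: ofepmgif
Reading characters right to left:
  Position 7: 'f'
  Position 6: 'i'
  Position 5: 'g'
  Position 4: 'm'
  Position 3: 'p'
  Position 2: 'e'
  Position 1: 'f'
  Position 0: 'o'
Reversed: figmpefo

figmpefo


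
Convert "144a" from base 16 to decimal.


Input: "144a" in base 16
Positional expansion:
  Digit '1' (value 1) x 16^3 = 4096
  Digit '4' (value 4) x 16^2 = 1024
  Digit '4' (value 4) x 16^1 = 64
  Digit 'a' (value 10) x 16^0 = 10
Sum = 5194

5194


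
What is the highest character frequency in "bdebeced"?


Input: bdebeced
Character counts:
  'b': 2
  'c': 1
  'd': 2
  'e': 3
Maximum frequency: 3

3


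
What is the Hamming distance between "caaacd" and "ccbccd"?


Comparing "caaacd" and "ccbccd" position by position:
  Position 0: 'c' vs 'c' => same
  Position 1: 'a' vs 'c' => differ
  Position 2: 'a' vs 'b' => differ
  Position 3: 'a' vs 'c' => differ
  Position 4: 'c' vs 'c' => same
  Position 5: 'd' vs 'd' => same
Total differences (Hamming distance): 3

3


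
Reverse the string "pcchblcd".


Input: pcchblcd
Reading characters right to left:
  Position 7: 'd'
  Position 6: 'c'
  Position 5: 'l'
  Position 4: 'b'
  Position 3: 'h'
  Position 2: 'c'
  Position 1: 'c'
  Position 0: 'p'
Reversed: dclbhccp

dclbhccp


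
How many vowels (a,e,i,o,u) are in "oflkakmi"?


Input: oflkakmi
Checking each character:
  'o' at position 0: vowel (running total: 1)
  'f' at position 1: consonant
  'l' at position 2: consonant
  'k' at position 3: consonant
  'a' at position 4: vowel (running total: 2)
  'k' at position 5: consonant
  'm' at position 6: consonant
  'i' at position 7: vowel (running total: 3)
Total vowels: 3

3


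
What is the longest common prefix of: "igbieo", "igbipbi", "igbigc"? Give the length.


Words: igbieo, igbipbi, igbigc
  Position 0: all 'i' => match
  Position 1: all 'g' => match
  Position 2: all 'b' => match
  Position 3: all 'i' => match
  Position 4: ('e', 'p', 'g') => mismatch, stop
LCP = "igbi" (length 4)

4


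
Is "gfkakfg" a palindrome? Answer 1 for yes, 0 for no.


Input: gfkakfg
Reversed: gfkakfg
  Compare pos 0 ('g') with pos 6 ('g'): match
  Compare pos 1 ('f') with pos 5 ('f'): match
  Compare pos 2 ('k') with pos 4 ('k'): match
Result: palindrome

1


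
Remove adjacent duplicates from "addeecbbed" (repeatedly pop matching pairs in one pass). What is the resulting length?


Input: addeecbbed
Stack-based adjacent duplicate removal:
  Read 'a': push. Stack: a
  Read 'd': push. Stack: ad
  Read 'd': matches stack top 'd' => pop. Stack: a
  Read 'e': push. Stack: ae
  Read 'e': matches stack top 'e' => pop. Stack: a
  Read 'c': push. Stack: ac
  Read 'b': push. Stack: acb
  Read 'b': matches stack top 'b' => pop. Stack: ac
  Read 'e': push. Stack: ace
  Read 'd': push. Stack: aced
Final stack: "aced" (length 4)

4


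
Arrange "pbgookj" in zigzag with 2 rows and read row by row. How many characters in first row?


Zigzag "pbgookj" into 2 rows:
Placing characters:
  'p' => row 0
  'b' => row 1
  'g' => row 0
  'o' => row 1
  'o' => row 0
  'k' => row 1
  'j' => row 0
Rows:
  Row 0: "pgoj"
  Row 1: "bok"
First row length: 4

4


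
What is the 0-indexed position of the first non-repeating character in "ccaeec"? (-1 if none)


Input: ccaeec
Character frequencies:
  'a': 1
  'c': 3
  'e': 2
Scanning left to right for freq == 1:
  Position 0 ('c'): freq=3, skip
  Position 1 ('c'): freq=3, skip
  Position 2 ('a'): unique! => answer = 2

2


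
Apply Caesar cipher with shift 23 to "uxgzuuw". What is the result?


Caesar cipher: shift "uxgzuuw" by 23
  'u' (pos 20) + 23 = pos 17 = 'r'
  'x' (pos 23) + 23 = pos 20 = 'u'
  'g' (pos 6) + 23 = pos 3 = 'd'
  'z' (pos 25) + 23 = pos 22 = 'w'
  'u' (pos 20) + 23 = pos 17 = 'r'
  'u' (pos 20) + 23 = pos 17 = 'r'
  'w' (pos 22) + 23 = pos 19 = 't'
Result: rudwrrt

rudwrrt


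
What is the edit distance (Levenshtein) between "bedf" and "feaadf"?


Computing edit distance: "bedf" -> "feaadf"
DP table:
           f    e    a    a    d    f
      0    1    2    3    4    5    6
  b   1    1    2    3    4    5    6
  e   2    2    1    2    3    4    5
  d   3    3    2    2    3    3    4
  f   4    3    3    3    3    4    3
Edit distance = dp[4][6] = 3

3


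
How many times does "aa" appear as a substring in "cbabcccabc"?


Searching for "aa" in "cbabcccabc"
Scanning each position:
  Position 0: "cb" => no
  Position 1: "ba" => no
  Position 2: "ab" => no
  Position 3: "bc" => no
  Position 4: "cc" => no
  Position 5: "cc" => no
  Position 6: "ca" => no
  Position 7: "ab" => no
  Position 8: "bc" => no
Total occurrences: 0

0


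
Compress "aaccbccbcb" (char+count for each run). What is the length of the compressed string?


Input: aaccbccbcb
Runs:
  'a' x 2 => "a2"
  'c' x 2 => "c2"
  'b' x 1 => "b1"
  'c' x 2 => "c2"
  'b' x 1 => "b1"
  'c' x 1 => "c1"
  'b' x 1 => "b1"
Compressed: "a2c2b1c2b1c1b1"
Compressed length: 14

14


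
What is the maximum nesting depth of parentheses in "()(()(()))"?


Input: "()(()(()))"
Tracking depth:
  Position 0 '(': depth becomes 1
  Position 1 ')': depth becomes 0
  Position 2 '(': depth becomes 1
  Position 3 '(': depth becomes 2
  Position 4 ')': depth becomes 1
  Position 5 '(': depth becomes 2
  Position 6 '(': depth becomes 3
  Position 7 ')': depth becomes 2
  Position 8 ')': depth becomes 1
  Position 9 ')': depth becomes 0
Maximum depth reached: 3

3


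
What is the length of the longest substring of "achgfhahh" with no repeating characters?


Input: "achgfhahh"
Sliding window (track last position of each char):
  Position 0 ('a'): window [0,0] length 1 -- new best
  Position 1 ('c'): window [0,1] length 2 -- new best
  Position 2 ('h'): window [0,2] length 3 -- new best
  Position 3 ('g'): window [0,3] length 4 -- new best
  Position 4 ('f'): window [0,4] length 5 -- new best
  Position 5 ('h'): repeat (last at 2), move window start to 3
  Position 5 ('h'): window [3,5] length 3
  Position 6 ('a'): window [3,6] length 4
  Position 7 ('h'): repeat (last at 5), move window start to 6
  Position 7 ('h'): window [6,7] length 2
  Position 8 ('h'): repeat (last at 7), move window start to 8
  Position 8 ('h'): window [8,8] length 1
Longest substring with no repeats: "achgf" with length 5

5


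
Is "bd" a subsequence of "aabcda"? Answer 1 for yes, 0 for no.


Check if "bd" is a subsequence of "aabcda"
Greedy scan:
  Position 0 ('a'): no match needed
  Position 1 ('a'): no match needed
  Position 2 ('b'): matches sub[0] = 'b'
  Position 3 ('c'): no match needed
  Position 4 ('d'): matches sub[1] = 'd'
  Position 5 ('a'): no match needed
All 2 characters matched => is a subsequence

1


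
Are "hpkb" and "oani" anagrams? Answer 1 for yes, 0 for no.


Strings: "hpkb", "oani"
Sorted first:  bhkp
Sorted second: aino
Differ at position 0: 'b' vs 'a' => not anagrams

0


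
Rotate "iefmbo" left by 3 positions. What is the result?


Input: "iefmbo", rotate left by 3
First 3 characters: "ief"
Remaining characters: "mbo"
Concatenate remaining + first: "mbo" + "ief" = "mboief"

mboief


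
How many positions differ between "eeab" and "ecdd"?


Comparing "eeab" and "ecdd" position by position:
  Position 0: 'e' vs 'e' => same
  Position 1: 'e' vs 'c' => DIFFER
  Position 2: 'a' vs 'd' => DIFFER
  Position 3: 'b' vs 'd' => DIFFER
Positions that differ: 3

3


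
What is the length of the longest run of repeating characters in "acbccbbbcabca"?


Input: "acbccbbbcabca"
Scanning for longest run:
  Position 1 ('c'): new char, reset run to 1
  Position 2 ('b'): new char, reset run to 1
  Position 3 ('c'): new char, reset run to 1
  Position 4 ('c'): continues run of 'c', length=2
  Position 5 ('b'): new char, reset run to 1
  Position 6 ('b'): continues run of 'b', length=2
  Position 7 ('b'): continues run of 'b', length=3
  Position 8 ('c'): new char, reset run to 1
  Position 9 ('a'): new char, reset run to 1
  Position 10 ('b'): new char, reset run to 1
  Position 11 ('c'): new char, reset run to 1
  Position 12 ('a'): new char, reset run to 1
Longest run: 'b' with length 3

3


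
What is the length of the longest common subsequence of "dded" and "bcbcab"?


LCS of "dded" and "bcbcab"
DP table:
           b    c    b    c    a    b
      0    0    0    0    0    0    0
  d   0    0    0    0    0    0    0
  d   0    0    0    0    0    0    0
  e   0    0    0    0    0    0    0
  d   0    0    0    0    0    0    0
LCS length = dp[4][6] = 0

0


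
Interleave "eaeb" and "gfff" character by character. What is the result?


Interleaving "eaeb" and "gfff":
  Position 0: 'e' from first, 'g' from second => "eg"
  Position 1: 'a' from first, 'f' from second => "af"
  Position 2: 'e' from first, 'f' from second => "ef"
  Position 3: 'b' from first, 'f' from second => "bf"
Result: egafefbf

egafefbf


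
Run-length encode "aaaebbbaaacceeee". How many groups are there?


Input: aaaebbbaaacceeee
Scanning for consecutive runs:
  Group 1: 'a' x 3 (positions 0-2)
  Group 2: 'e' x 1 (positions 3-3)
  Group 3: 'b' x 3 (positions 4-6)
  Group 4: 'a' x 3 (positions 7-9)
  Group 5: 'c' x 2 (positions 10-11)
  Group 6: 'e' x 4 (positions 12-15)
Total groups: 6

6


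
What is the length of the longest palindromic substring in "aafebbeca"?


Input: "aafebbeca"
Checking substrings for palindromes:
  [3:7] "ebbe" (len 4) => palindrome
  [0:2] "aa" (len 2) => palindrome
  [4:6] "bb" (len 2) => palindrome
Longest palindromic substring: "ebbe" with length 4

4


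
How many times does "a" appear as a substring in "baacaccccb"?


Searching for "a" in "baacaccccb"
Scanning each position:
  Position 0: "b" => no
  Position 1: "a" => MATCH
  Position 2: "a" => MATCH
  Position 3: "c" => no
  Position 4: "a" => MATCH
  Position 5: "c" => no
  Position 6: "c" => no
  Position 7: "c" => no
  Position 8: "c" => no
  Position 9: "b" => no
Total occurrences: 3

3


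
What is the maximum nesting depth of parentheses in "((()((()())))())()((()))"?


Input: "((()((()())))())()((()))"
Tracking depth:
  Position 0 '(': depth becomes 1
  Position 1 '(': depth becomes 2
  Position 2 '(': depth becomes 3
  Position 3 ')': depth becomes 2
  Position 4 '(': depth becomes 3
  Position 5 '(': depth becomes 4
  Position 6 '(': depth becomes 5
  Position 7 ')': depth becomes 4
  Position 8 '(': depth becomes 5
  Position 9 ')': depth becomes 4
  Position 10 ')': depth becomes 3
  Position 11 ')': depth becomes 2
  Position 12 ')': depth becomes 1
  Position 13 '(': depth becomes 2
  Position 14 ')': depth becomes 1
  Position 15 ')': depth becomes 0
  Position 16 '(': depth becomes 1
  Position 17 ')': depth becomes 0
  Position 18 '(': depth becomes 1
  Position 19 '(': depth becomes 2
  Position 20 '(': depth becomes 3
  Position 21 ')': depth becomes 2
  Position 22 ')': depth becomes 1
  Position 23 ')': depth becomes 0
Maximum depth reached: 5

5


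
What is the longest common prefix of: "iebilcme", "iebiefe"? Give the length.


Words: iebilcme, iebiefe
  Position 0: all 'i' => match
  Position 1: all 'e' => match
  Position 2: all 'b' => match
  Position 3: all 'i' => match
  Position 4: ('l', 'e') => mismatch, stop
LCP = "iebi" (length 4)

4


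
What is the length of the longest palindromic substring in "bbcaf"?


Input: "bbcaf"
Checking substrings for palindromes:
  [0:2] "bb" (len 2) => palindrome
Longest palindromic substring: "bb" with length 2

2


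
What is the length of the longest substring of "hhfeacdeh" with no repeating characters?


Input: "hhfeacdeh"
Sliding window (track last position of each char):
  Position 0 ('h'): window [0,0] length 1 -- new best
  Position 1 ('h'): repeat (last at 0), move window start to 1
  Position 1 ('h'): window [1,1] length 1
  Position 2 ('f'): window [1,2] length 2 -- new best
  Position 3 ('e'): window [1,3] length 3 -- new best
  Position 4 ('a'): window [1,4] length 4 -- new best
  Position 5 ('c'): window [1,5] length 5 -- new best
  Position 6 ('d'): window [1,6] length 6 -- new best
  Position 7 ('e'): repeat (last at 3), move window start to 4
  Position 7 ('e'): window [4,7] length 4
  Position 8 ('h'): window [4,8] length 5
Longest substring with no repeats: "hfeacd" with length 6

6


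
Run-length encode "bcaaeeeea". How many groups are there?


Input: bcaaeeeea
Scanning for consecutive runs:
  Group 1: 'b' x 1 (positions 0-0)
  Group 2: 'c' x 1 (positions 1-1)
  Group 3: 'a' x 2 (positions 2-3)
  Group 4: 'e' x 4 (positions 4-7)
  Group 5: 'a' x 1 (positions 8-8)
Total groups: 5

5


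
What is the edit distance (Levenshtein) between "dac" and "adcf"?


Computing edit distance: "dac" -> "adcf"
DP table:
           a    d    c    f
      0    1    2    3    4
  d   1    1    1    2    3
  a   2    1    2    2    3
  c   3    2    2    2    3
Edit distance = dp[3][4] = 3

3


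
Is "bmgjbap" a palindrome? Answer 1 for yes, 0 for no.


Input: bmgjbap
Reversed: pabjgmb
  Compare pos 0 ('b') with pos 6 ('p'): MISMATCH
  Compare pos 1 ('m') with pos 5 ('a'): MISMATCH
  Compare pos 2 ('g') with pos 4 ('b'): MISMATCH
Result: not a palindrome

0


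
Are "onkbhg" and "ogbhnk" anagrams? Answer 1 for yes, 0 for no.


Strings: "onkbhg", "ogbhnk"
Sorted first:  bghkno
Sorted second: bghkno
Sorted forms match => anagrams

1


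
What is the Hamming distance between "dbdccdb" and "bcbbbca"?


Comparing "dbdccdb" and "bcbbbca" position by position:
  Position 0: 'd' vs 'b' => differ
  Position 1: 'b' vs 'c' => differ
  Position 2: 'd' vs 'b' => differ
  Position 3: 'c' vs 'b' => differ
  Position 4: 'c' vs 'b' => differ
  Position 5: 'd' vs 'c' => differ
  Position 6: 'b' vs 'a' => differ
Total differences (Hamming distance): 7

7


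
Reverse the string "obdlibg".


Input: obdlibg
Reading characters right to left:
  Position 6: 'g'
  Position 5: 'b'
  Position 4: 'i'
  Position 3: 'l'
  Position 2: 'd'
  Position 1: 'b'
  Position 0: 'o'
Reversed: gbildbo

gbildbo


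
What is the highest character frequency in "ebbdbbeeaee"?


Input: ebbdbbeeaee
Character counts:
  'a': 1
  'b': 4
  'd': 1
  'e': 5
Maximum frequency: 5

5


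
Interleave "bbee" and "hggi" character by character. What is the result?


Interleaving "bbee" and "hggi":
  Position 0: 'b' from first, 'h' from second => "bh"
  Position 1: 'b' from first, 'g' from second => "bg"
  Position 2: 'e' from first, 'g' from second => "eg"
  Position 3: 'e' from first, 'i' from second => "ei"
Result: bhbgegei

bhbgegei


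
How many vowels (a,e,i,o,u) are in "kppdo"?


Input: kppdo
Checking each character:
  'k' at position 0: consonant
  'p' at position 1: consonant
  'p' at position 2: consonant
  'd' at position 3: consonant
  'o' at position 4: vowel (running total: 1)
Total vowels: 1

1


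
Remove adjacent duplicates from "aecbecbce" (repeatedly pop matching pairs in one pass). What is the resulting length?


Input: aecbecbce
Stack-based adjacent duplicate removal:
  Read 'a': push. Stack: a
  Read 'e': push. Stack: ae
  Read 'c': push. Stack: aec
  Read 'b': push. Stack: aecb
  Read 'e': push. Stack: aecbe
  Read 'c': push. Stack: aecbec
  Read 'b': push. Stack: aecbecb
  Read 'c': push. Stack: aecbecbc
  Read 'e': push. Stack: aecbecbce
Final stack: "aecbecbce" (length 9)

9


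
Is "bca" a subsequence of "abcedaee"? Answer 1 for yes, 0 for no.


Check if "bca" is a subsequence of "abcedaee"
Greedy scan:
  Position 0 ('a'): no match needed
  Position 1 ('b'): matches sub[0] = 'b'
  Position 2 ('c'): matches sub[1] = 'c'
  Position 3 ('e'): no match needed
  Position 4 ('d'): no match needed
  Position 5 ('a'): matches sub[2] = 'a'
  Position 6 ('e'): no match needed
  Position 7 ('e'): no match needed
All 3 characters matched => is a subsequence

1


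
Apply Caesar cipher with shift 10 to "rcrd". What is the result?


Caesar cipher: shift "rcrd" by 10
  'r' (pos 17) + 10 = pos 1 = 'b'
  'c' (pos 2) + 10 = pos 12 = 'm'
  'r' (pos 17) + 10 = pos 1 = 'b'
  'd' (pos 3) + 10 = pos 13 = 'n'
Result: bmbn

bmbn


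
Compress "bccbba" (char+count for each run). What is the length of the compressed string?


Input: bccbba
Runs:
  'b' x 1 => "b1"
  'c' x 2 => "c2"
  'b' x 2 => "b2"
  'a' x 1 => "a1"
Compressed: "b1c2b2a1"
Compressed length: 8

8


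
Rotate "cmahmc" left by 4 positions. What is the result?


Input: "cmahmc", rotate left by 4
First 4 characters: "cmah"
Remaining characters: "mc"
Concatenate remaining + first: "mc" + "cmah" = "mccmah"

mccmah


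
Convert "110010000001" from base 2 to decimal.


Input: "110010000001" in base 2
Positional expansion:
  Digit '1' (value 1) x 2^11 = 2048
  Digit '1' (value 1) x 2^10 = 1024
  Digit '0' (value 0) x 2^9 = 0
  Digit '0' (value 0) x 2^8 = 0
  Digit '1' (value 1) x 2^7 = 128
  Digit '0' (value 0) x 2^6 = 0
  Digit '0' (value 0) x 2^5 = 0
  Digit '0' (value 0) x 2^4 = 0
  Digit '0' (value 0) x 2^3 = 0
  Digit '0' (value 0) x 2^2 = 0
  Digit '0' (value 0) x 2^1 = 0
  Digit '1' (value 1) x 2^0 = 1
Sum = 3201

3201


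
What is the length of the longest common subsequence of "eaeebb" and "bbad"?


LCS of "eaeebb" and "bbad"
DP table:
           b    b    a    d
      0    0    0    0    0
  e   0    0    0    0    0
  a   0    0    0    1    1
  e   0    0    0    1    1
  e   0    0    0    1    1
  b   0    1    1    1    1
  b   0    1    2    2    2
LCS length = dp[6][4] = 2

2


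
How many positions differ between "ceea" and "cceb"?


Comparing "ceea" and "cceb" position by position:
  Position 0: 'c' vs 'c' => same
  Position 1: 'e' vs 'c' => DIFFER
  Position 2: 'e' vs 'e' => same
  Position 3: 'a' vs 'b' => DIFFER
Positions that differ: 2

2


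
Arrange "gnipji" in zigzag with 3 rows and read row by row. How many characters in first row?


Zigzag "gnipji" into 3 rows:
Placing characters:
  'g' => row 0
  'n' => row 1
  'i' => row 2
  'p' => row 1
  'j' => row 0
  'i' => row 1
Rows:
  Row 0: "gj"
  Row 1: "npi"
  Row 2: "i"
First row length: 2

2


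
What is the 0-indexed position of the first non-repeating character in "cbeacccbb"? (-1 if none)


Input: cbeacccbb
Character frequencies:
  'a': 1
  'b': 3
  'c': 4
  'e': 1
Scanning left to right for freq == 1:
  Position 0 ('c'): freq=4, skip
  Position 1 ('b'): freq=3, skip
  Position 2 ('e'): unique! => answer = 2

2


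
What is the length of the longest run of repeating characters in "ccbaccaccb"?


Input: "ccbaccaccb"
Scanning for longest run:
  Position 1 ('c'): continues run of 'c', length=2
  Position 2 ('b'): new char, reset run to 1
  Position 3 ('a'): new char, reset run to 1
  Position 4 ('c'): new char, reset run to 1
  Position 5 ('c'): continues run of 'c', length=2
  Position 6 ('a'): new char, reset run to 1
  Position 7 ('c'): new char, reset run to 1
  Position 8 ('c'): continues run of 'c', length=2
  Position 9 ('b'): new char, reset run to 1
Longest run: 'c' with length 2

2


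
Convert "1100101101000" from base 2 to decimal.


Input: "1100101101000" in base 2
Positional expansion:
  Digit '1' (value 1) x 2^12 = 4096
  Digit '1' (value 1) x 2^11 = 2048
  Digit '0' (value 0) x 2^10 = 0
  Digit '0' (value 0) x 2^9 = 0
  Digit '1' (value 1) x 2^8 = 256
  Digit '0' (value 0) x 2^7 = 0
  Digit '1' (value 1) x 2^6 = 64
  Digit '1' (value 1) x 2^5 = 32
  Digit '0' (value 0) x 2^4 = 0
  Digit '1' (value 1) x 2^3 = 8
  Digit '0' (value 0) x 2^2 = 0
  Digit '0' (value 0) x 2^1 = 0
  Digit '0' (value 0) x 2^0 = 0
Sum = 6504

6504


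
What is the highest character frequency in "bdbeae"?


Input: bdbeae
Character counts:
  'a': 1
  'b': 2
  'd': 1
  'e': 2
Maximum frequency: 2

2


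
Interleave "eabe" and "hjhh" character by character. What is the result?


Interleaving "eabe" and "hjhh":
  Position 0: 'e' from first, 'h' from second => "eh"
  Position 1: 'a' from first, 'j' from second => "aj"
  Position 2: 'b' from first, 'h' from second => "bh"
  Position 3: 'e' from first, 'h' from second => "eh"
Result: ehajbheh

ehajbheh


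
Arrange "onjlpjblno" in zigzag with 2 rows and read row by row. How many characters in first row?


Zigzag "onjlpjblno" into 2 rows:
Placing characters:
  'o' => row 0
  'n' => row 1
  'j' => row 0
  'l' => row 1
  'p' => row 0
  'j' => row 1
  'b' => row 0
  'l' => row 1
  'n' => row 0
  'o' => row 1
Rows:
  Row 0: "ojpbn"
  Row 1: "nljlo"
First row length: 5

5


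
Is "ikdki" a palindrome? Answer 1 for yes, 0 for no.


Input: ikdki
Reversed: ikdki
  Compare pos 0 ('i') with pos 4 ('i'): match
  Compare pos 1 ('k') with pos 3 ('k'): match
Result: palindrome

1


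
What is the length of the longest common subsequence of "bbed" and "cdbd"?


LCS of "bbed" and "cdbd"
DP table:
           c    d    b    d
      0    0    0    0    0
  b   0    0    0    1    1
  b   0    0    0    1    1
  e   0    0    0    1    1
  d   0    0    1    1    2
LCS length = dp[4][4] = 2

2


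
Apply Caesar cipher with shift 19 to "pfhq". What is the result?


Caesar cipher: shift "pfhq" by 19
  'p' (pos 15) + 19 = pos 8 = 'i'
  'f' (pos 5) + 19 = pos 24 = 'y'
  'h' (pos 7) + 19 = pos 0 = 'a'
  'q' (pos 16) + 19 = pos 9 = 'j'
Result: iyaj

iyaj


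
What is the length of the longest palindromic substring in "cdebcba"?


Input: "cdebcba"
Checking substrings for palindromes:
  [3:6] "bcb" (len 3) => palindrome
Longest palindromic substring: "bcb" with length 3

3


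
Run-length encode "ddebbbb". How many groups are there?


Input: ddebbbb
Scanning for consecutive runs:
  Group 1: 'd' x 2 (positions 0-1)
  Group 2: 'e' x 1 (positions 2-2)
  Group 3: 'b' x 4 (positions 3-6)
Total groups: 3

3


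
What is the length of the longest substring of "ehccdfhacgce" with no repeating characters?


Input: "ehccdfhacgce"
Sliding window (track last position of each char):
  Position 0 ('e'): window [0,0] length 1 -- new best
  Position 1 ('h'): window [0,1] length 2 -- new best
  Position 2 ('c'): window [0,2] length 3 -- new best
  Position 3 ('c'): repeat (last at 2), move window start to 3
  Position 3 ('c'): window [3,3] length 1
  Position 4 ('d'): window [3,4] length 2
  Position 5 ('f'): window [3,5] length 3
  Position 6 ('h'): window [3,6] length 4 -- new best
  Position 7 ('a'): window [3,7] length 5 -- new best
  Position 8 ('c'): repeat (last at 3), move window start to 4
  Position 8 ('c'): window [4,8] length 5
  Position 9 ('g'): window [4,9] length 6 -- new best
  Position 10 ('c'): repeat (last at 8), move window start to 9
  Position 10 ('c'): window [9,10] length 2
  Position 11 ('e'): window [9,11] length 3
Longest substring with no repeats: "dfhacg" with length 6

6


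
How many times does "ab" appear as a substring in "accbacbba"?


Searching for "ab" in "accbacbba"
Scanning each position:
  Position 0: "ac" => no
  Position 1: "cc" => no
  Position 2: "cb" => no
  Position 3: "ba" => no
  Position 4: "ac" => no
  Position 5: "cb" => no
  Position 6: "bb" => no
  Position 7: "ba" => no
Total occurrences: 0

0


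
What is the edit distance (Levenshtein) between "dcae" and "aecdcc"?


Computing edit distance: "dcae" -> "aecdcc"
DP table:
           a    e    c    d    c    c
      0    1    2    3    4    5    6
  d   1    1    2    3    3    4    5
  c   2    2    2    2    3    3    4
  a   3    2    3    3    3    4    4
  e   4    3    2    3    4    4    5
Edit distance = dp[4][6] = 5

5


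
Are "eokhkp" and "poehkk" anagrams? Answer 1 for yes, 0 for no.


Strings: "eokhkp", "poehkk"
Sorted first:  ehkkop
Sorted second: ehkkop
Sorted forms match => anagrams

1


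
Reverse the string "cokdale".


Input: cokdale
Reading characters right to left:
  Position 6: 'e'
  Position 5: 'l'
  Position 4: 'a'
  Position 3: 'd'
  Position 2: 'k'
  Position 1: 'o'
  Position 0: 'c'
Reversed: eladkoc

eladkoc


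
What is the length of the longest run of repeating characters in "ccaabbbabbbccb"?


Input: "ccaabbbabbbccb"
Scanning for longest run:
  Position 1 ('c'): continues run of 'c', length=2
  Position 2 ('a'): new char, reset run to 1
  Position 3 ('a'): continues run of 'a', length=2
  Position 4 ('b'): new char, reset run to 1
  Position 5 ('b'): continues run of 'b', length=2
  Position 6 ('b'): continues run of 'b', length=3
  Position 7 ('a'): new char, reset run to 1
  Position 8 ('b'): new char, reset run to 1
  Position 9 ('b'): continues run of 'b', length=2
  Position 10 ('b'): continues run of 'b', length=3
  Position 11 ('c'): new char, reset run to 1
  Position 12 ('c'): continues run of 'c', length=2
  Position 13 ('b'): new char, reset run to 1
Longest run: 'b' with length 3

3


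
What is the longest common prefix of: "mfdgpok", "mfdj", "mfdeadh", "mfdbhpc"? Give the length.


Words: mfdgpok, mfdj, mfdeadh, mfdbhpc
  Position 0: all 'm' => match
  Position 1: all 'f' => match
  Position 2: all 'd' => match
  Position 3: ('g', 'j', 'e', 'b') => mismatch, stop
LCP = "mfd" (length 3)

3


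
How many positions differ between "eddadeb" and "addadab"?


Comparing "eddadeb" and "addadab" position by position:
  Position 0: 'e' vs 'a' => DIFFER
  Position 1: 'd' vs 'd' => same
  Position 2: 'd' vs 'd' => same
  Position 3: 'a' vs 'a' => same
  Position 4: 'd' vs 'd' => same
  Position 5: 'e' vs 'a' => DIFFER
  Position 6: 'b' vs 'b' => same
Positions that differ: 2

2


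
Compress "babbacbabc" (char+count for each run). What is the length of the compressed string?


Input: babbacbabc
Runs:
  'b' x 1 => "b1"
  'a' x 1 => "a1"
  'b' x 2 => "b2"
  'a' x 1 => "a1"
  'c' x 1 => "c1"
  'b' x 1 => "b1"
  'a' x 1 => "a1"
  'b' x 1 => "b1"
  'c' x 1 => "c1"
Compressed: "b1a1b2a1c1b1a1b1c1"
Compressed length: 18

18


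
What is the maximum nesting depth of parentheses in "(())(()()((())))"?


Input: "(())(()()((())))"
Tracking depth:
  Position 0 '(': depth becomes 1
  Position 1 '(': depth becomes 2
  Position 2 ')': depth becomes 1
  Position 3 ')': depth becomes 0
  Position 4 '(': depth becomes 1
  Position 5 '(': depth becomes 2
  Position 6 ')': depth becomes 1
  Position 7 '(': depth becomes 2
  Position 8 ')': depth becomes 1
  Position 9 '(': depth becomes 2
  Position 10 '(': depth becomes 3
  Position 11 '(': depth becomes 4
  Position 12 ')': depth becomes 3
  Position 13 ')': depth becomes 2
  Position 14 ')': depth becomes 1
  Position 15 ')': depth becomes 0
Maximum depth reached: 4

4


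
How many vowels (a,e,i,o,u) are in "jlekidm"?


Input: jlekidm
Checking each character:
  'j' at position 0: consonant
  'l' at position 1: consonant
  'e' at position 2: vowel (running total: 1)
  'k' at position 3: consonant
  'i' at position 4: vowel (running total: 2)
  'd' at position 5: consonant
  'm' at position 6: consonant
Total vowels: 2

2


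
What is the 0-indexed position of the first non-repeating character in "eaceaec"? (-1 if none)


Input: eaceaec
Character frequencies:
  'a': 2
  'c': 2
  'e': 3
Scanning left to right for freq == 1:
  Position 0 ('e'): freq=3, skip
  Position 1 ('a'): freq=2, skip
  Position 2 ('c'): freq=2, skip
  Position 3 ('e'): freq=3, skip
  Position 4 ('a'): freq=2, skip
  Position 5 ('e'): freq=3, skip
  Position 6 ('c'): freq=2, skip
  No unique character found => answer = -1

-1


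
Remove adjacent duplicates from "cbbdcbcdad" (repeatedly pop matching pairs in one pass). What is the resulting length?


Input: cbbdcbcdad
Stack-based adjacent duplicate removal:
  Read 'c': push. Stack: c
  Read 'b': push. Stack: cb
  Read 'b': matches stack top 'b' => pop. Stack: c
  Read 'd': push. Stack: cd
  Read 'c': push. Stack: cdc
  Read 'b': push. Stack: cdcb
  Read 'c': push. Stack: cdcbc
  Read 'd': push. Stack: cdcbcd
  Read 'a': push. Stack: cdcbcda
  Read 'd': push. Stack: cdcbcdad
Final stack: "cdcbcdad" (length 8)

8


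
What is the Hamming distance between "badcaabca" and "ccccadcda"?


Comparing "badcaabca" and "ccccadcda" position by position:
  Position 0: 'b' vs 'c' => differ
  Position 1: 'a' vs 'c' => differ
  Position 2: 'd' vs 'c' => differ
  Position 3: 'c' vs 'c' => same
  Position 4: 'a' vs 'a' => same
  Position 5: 'a' vs 'd' => differ
  Position 6: 'b' vs 'c' => differ
  Position 7: 'c' vs 'd' => differ
  Position 8: 'a' vs 'a' => same
Total differences (Hamming distance): 6

6


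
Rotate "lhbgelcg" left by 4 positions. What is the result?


Input: "lhbgelcg", rotate left by 4
First 4 characters: "lhbg"
Remaining characters: "elcg"
Concatenate remaining + first: "elcg" + "lhbg" = "elcglhbg"

elcglhbg


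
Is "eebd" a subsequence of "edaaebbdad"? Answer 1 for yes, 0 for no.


Check if "eebd" is a subsequence of "edaaebbdad"
Greedy scan:
  Position 0 ('e'): matches sub[0] = 'e'
  Position 1 ('d'): no match needed
  Position 2 ('a'): no match needed
  Position 3 ('a'): no match needed
  Position 4 ('e'): matches sub[1] = 'e'
  Position 5 ('b'): matches sub[2] = 'b'
  Position 6 ('b'): no match needed
  Position 7 ('d'): matches sub[3] = 'd'
  Position 8 ('a'): no match needed
  Position 9 ('d'): no match needed
All 4 characters matched => is a subsequence

1


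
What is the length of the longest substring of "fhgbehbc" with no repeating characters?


Input: "fhgbehbc"
Sliding window (track last position of each char):
  Position 0 ('f'): window [0,0] length 1 -- new best
  Position 1 ('h'): window [0,1] length 2 -- new best
  Position 2 ('g'): window [0,2] length 3 -- new best
  Position 3 ('b'): window [0,3] length 4 -- new best
  Position 4 ('e'): window [0,4] length 5 -- new best
  Position 5 ('h'): repeat (last at 1), move window start to 2
  Position 5 ('h'): window [2,5] length 4
  Position 6 ('b'): repeat (last at 3), move window start to 4
  Position 6 ('b'): window [4,6] length 3
  Position 7 ('c'): window [4,7] length 4
Longest substring with no repeats: "fhgbe" with length 5

5


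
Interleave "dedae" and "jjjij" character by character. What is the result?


Interleaving "dedae" and "jjjij":
  Position 0: 'd' from first, 'j' from second => "dj"
  Position 1: 'e' from first, 'j' from second => "ej"
  Position 2: 'd' from first, 'j' from second => "dj"
  Position 3: 'a' from first, 'i' from second => "ai"
  Position 4: 'e' from first, 'j' from second => "ej"
Result: djejdjaiej

djejdjaiej


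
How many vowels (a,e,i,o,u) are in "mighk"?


Input: mighk
Checking each character:
  'm' at position 0: consonant
  'i' at position 1: vowel (running total: 1)
  'g' at position 2: consonant
  'h' at position 3: consonant
  'k' at position 4: consonant
Total vowels: 1

1


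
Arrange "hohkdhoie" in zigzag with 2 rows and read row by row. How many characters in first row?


Zigzag "hohkdhoie" into 2 rows:
Placing characters:
  'h' => row 0
  'o' => row 1
  'h' => row 0
  'k' => row 1
  'd' => row 0
  'h' => row 1
  'o' => row 0
  'i' => row 1
  'e' => row 0
Rows:
  Row 0: "hhdoe"
  Row 1: "okhi"
First row length: 5

5


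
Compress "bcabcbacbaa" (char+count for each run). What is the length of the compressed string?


Input: bcabcbacbaa
Runs:
  'b' x 1 => "b1"
  'c' x 1 => "c1"
  'a' x 1 => "a1"
  'b' x 1 => "b1"
  'c' x 1 => "c1"
  'b' x 1 => "b1"
  'a' x 1 => "a1"
  'c' x 1 => "c1"
  'b' x 1 => "b1"
  'a' x 2 => "a2"
Compressed: "b1c1a1b1c1b1a1c1b1a2"
Compressed length: 20

20


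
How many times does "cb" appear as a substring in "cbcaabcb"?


Searching for "cb" in "cbcaabcb"
Scanning each position:
  Position 0: "cb" => MATCH
  Position 1: "bc" => no
  Position 2: "ca" => no
  Position 3: "aa" => no
  Position 4: "ab" => no
  Position 5: "bc" => no
  Position 6: "cb" => MATCH
Total occurrences: 2

2


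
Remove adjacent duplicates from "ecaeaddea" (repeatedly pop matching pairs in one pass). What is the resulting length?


Input: ecaeaddea
Stack-based adjacent duplicate removal:
  Read 'e': push. Stack: e
  Read 'c': push. Stack: ec
  Read 'a': push. Stack: eca
  Read 'e': push. Stack: ecae
  Read 'a': push. Stack: ecaea
  Read 'd': push. Stack: ecaead
  Read 'd': matches stack top 'd' => pop. Stack: ecaea
  Read 'e': push. Stack: ecaeae
  Read 'a': push. Stack: ecaeaea
Final stack: "ecaeaea" (length 7)

7


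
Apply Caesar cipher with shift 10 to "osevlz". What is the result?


Caesar cipher: shift "osevlz" by 10
  'o' (pos 14) + 10 = pos 24 = 'y'
  's' (pos 18) + 10 = pos 2 = 'c'
  'e' (pos 4) + 10 = pos 14 = 'o'
  'v' (pos 21) + 10 = pos 5 = 'f'
  'l' (pos 11) + 10 = pos 21 = 'v'
  'z' (pos 25) + 10 = pos 9 = 'j'
Result: ycofvj

ycofvj


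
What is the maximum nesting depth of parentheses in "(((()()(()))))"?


Input: "(((()()(()))))"
Tracking depth:
  Position 0 '(': depth becomes 1
  Position 1 '(': depth becomes 2
  Position 2 '(': depth becomes 3
  Position 3 '(': depth becomes 4
  Position 4 ')': depth becomes 3
  Position 5 '(': depth becomes 4
  Position 6 ')': depth becomes 3
  Position 7 '(': depth becomes 4
  Position 8 '(': depth becomes 5
  Position 9 ')': depth becomes 4
  Position 10 ')': depth becomes 3
  Position 11 ')': depth becomes 2
  Position 12 ')': depth becomes 1
  Position 13 ')': depth becomes 0
Maximum depth reached: 5

5


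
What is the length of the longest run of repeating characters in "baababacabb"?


Input: "baababacabb"
Scanning for longest run:
  Position 1 ('a'): new char, reset run to 1
  Position 2 ('a'): continues run of 'a', length=2
  Position 3 ('b'): new char, reset run to 1
  Position 4 ('a'): new char, reset run to 1
  Position 5 ('b'): new char, reset run to 1
  Position 6 ('a'): new char, reset run to 1
  Position 7 ('c'): new char, reset run to 1
  Position 8 ('a'): new char, reset run to 1
  Position 9 ('b'): new char, reset run to 1
  Position 10 ('b'): continues run of 'b', length=2
Longest run: 'a' with length 2

2


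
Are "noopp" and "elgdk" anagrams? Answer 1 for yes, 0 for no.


Strings: "noopp", "elgdk"
Sorted first:  noopp
Sorted second: degkl
Differ at position 0: 'n' vs 'd' => not anagrams

0


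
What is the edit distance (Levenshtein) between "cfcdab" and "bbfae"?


Computing edit distance: "cfcdab" -> "bbfae"
DP table:
           b    b    f    a    e
      0    1    2    3    4    5
  c   1    1    2    3    4    5
  f   2    2    2    2    3    4
  c   3    3    3    3    3    4
  d   4    4    4    4    4    4
  a   5    5    5    5    4    5
  b   6    5    5    6    5    5
Edit distance = dp[6][5] = 5

5


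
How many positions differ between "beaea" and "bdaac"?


Comparing "beaea" and "bdaac" position by position:
  Position 0: 'b' vs 'b' => same
  Position 1: 'e' vs 'd' => DIFFER
  Position 2: 'a' vs 'a' => same
  Position 3: 'e' vs 'a' => DIFFER
  Position 4: 'a' vs 'c' => DIFFER
Positions that differ: 3

3


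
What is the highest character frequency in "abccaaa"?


Input: abccaaa
Character counts:
  'a': 4
  'b': 1
  'c': 2
Maximum frequency: 4

4


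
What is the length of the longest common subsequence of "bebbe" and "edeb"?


LCS of "bebbe" and "edeb"
DP table:
           e    d    e    b
      0    0    0    0    0
  b   0    0    0    0    1
  e   0    1    1    1    1
  b   0    1    1    1    2
  b   0    1    1    1    2
  e   0    1    1    2    2
LCS length = dp[5][4] = 2

2


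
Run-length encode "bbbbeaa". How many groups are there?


Input: bbbbeaa
Scanning for consecutive runs:
  Group 1: 'b' x 4 (positions 0-3)
  Group 2: 'e' x 1 (positions 4-4)
  Group 3: 'a' x 2 (positions 5-6)
Total groups: 3

3


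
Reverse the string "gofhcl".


Input: gofhcl
Reading characters right to left:
  Position 5: 'l'
  Position 4: 'c'
  Position 3: 'h'
  Position 2: 'f'
  Position 1: 'o'
  Position 0: 'g'
Reversed: lchfog

lchfog
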